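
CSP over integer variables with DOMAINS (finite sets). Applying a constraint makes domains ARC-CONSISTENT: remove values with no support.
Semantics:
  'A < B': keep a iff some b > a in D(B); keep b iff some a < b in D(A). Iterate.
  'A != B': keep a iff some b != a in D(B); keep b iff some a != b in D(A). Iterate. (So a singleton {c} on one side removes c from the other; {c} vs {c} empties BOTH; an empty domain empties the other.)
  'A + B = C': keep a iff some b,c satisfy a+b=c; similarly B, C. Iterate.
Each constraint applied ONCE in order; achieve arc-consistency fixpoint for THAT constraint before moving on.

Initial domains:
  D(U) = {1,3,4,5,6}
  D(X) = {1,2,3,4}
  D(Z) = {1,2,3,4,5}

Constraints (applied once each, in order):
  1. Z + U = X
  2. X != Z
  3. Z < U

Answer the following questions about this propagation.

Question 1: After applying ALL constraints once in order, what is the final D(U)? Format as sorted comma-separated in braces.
Constraint 1 (Z + U = X) on D(Z)={1,2,3,4,5} D(U)={1,3,4,5,6} D(X)={1,2,3,4}: Z {1,2,3,4,5}->{1,2,3}; U {1,3,4,5,6}->{1,3}; X {1,2,3,4}->{2,3,4}
Constraint 2 (X != Z) on D(X)={2,3,4} D(Z)={1,2,3}: no change
Constraint 3 (Z < U) on D(Z)={1,2,3} D(U)={1,3}: Z {1,2,3}->{1,2}; U {1,3}->{3}
So after all 3 constraints: D(U) = {3}

Answer: {3}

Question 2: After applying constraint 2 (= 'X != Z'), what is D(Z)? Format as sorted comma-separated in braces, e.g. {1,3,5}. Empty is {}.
Constraint 1 (Z + U = X) on D(Z)={1,2,3,4,5} D(U)={1,3,4,5,6} D(X)={1,2,3,4}: Z {1,2,3,4,5}->{1,2,3}; U {1,3,4,5,6}->{1,3}; X {1,2,3,4}->{2,3,4}
Constraint 2 (X != Z) on D(X)={2,3,4} D(Z)={1,2,3}: no change
So after constraint 2: D(Z) = {1,2,3}

Answer: {1,2,3}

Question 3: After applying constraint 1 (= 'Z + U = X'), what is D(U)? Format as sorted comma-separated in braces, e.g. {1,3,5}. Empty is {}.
Answer: {1,3}

Derivation:
Constraint 1 (Z + U = X) on D(Z)={1,2,3,4,5} D(U)={1,3,4,5,6} D(X)={1,2,3,4}: Z {1,2,3,4,5}->{1,2,3}; U {1,3,4,5,6}->{1,3}; X {1,2,3,4}->{2,3,4}
So after constraint 1: D(U) = {1,3}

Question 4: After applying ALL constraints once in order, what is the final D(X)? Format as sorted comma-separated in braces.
Constraint 1 (Z + U = X) on D(Z)={1,2,3,4,5} D(U)={1,3,4,5,6} D(X)={1,2,3,4}: Z {1,2,3,4,5}->{1,2,3}; U {1,3,4,5,6}->{1,3}; X {1,2,3,4}->{2,3,4}
Constraint 2 (X != Z) on D(X)={2,3,4} D(Z)={1,2,3}: no change
Constraint 3 (Z < U) on D(Z)={1,2,3} D(U)={1,3}: Z {1,2,3}->{1,2}; U {1,3}->{3}
So after all 3 constraints: D(X) = {2,3,4}

Answer: {2,3,4}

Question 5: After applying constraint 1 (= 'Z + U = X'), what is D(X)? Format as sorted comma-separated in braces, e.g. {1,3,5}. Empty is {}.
Constraint 1 (Z + U = X) on D(Z)={1,2,3,4,5} D(U)={1,3,4,5,6} D(X)={1,2,3,4}: Z {1,2,3,4,5}->{1,2,3}; U {1,3,4,5,6}->{1,3}; X {1,2,3,4}->{2,3,4}
So after constraint 1: D(X) = {2,3,4}

Answer: {2,3,4}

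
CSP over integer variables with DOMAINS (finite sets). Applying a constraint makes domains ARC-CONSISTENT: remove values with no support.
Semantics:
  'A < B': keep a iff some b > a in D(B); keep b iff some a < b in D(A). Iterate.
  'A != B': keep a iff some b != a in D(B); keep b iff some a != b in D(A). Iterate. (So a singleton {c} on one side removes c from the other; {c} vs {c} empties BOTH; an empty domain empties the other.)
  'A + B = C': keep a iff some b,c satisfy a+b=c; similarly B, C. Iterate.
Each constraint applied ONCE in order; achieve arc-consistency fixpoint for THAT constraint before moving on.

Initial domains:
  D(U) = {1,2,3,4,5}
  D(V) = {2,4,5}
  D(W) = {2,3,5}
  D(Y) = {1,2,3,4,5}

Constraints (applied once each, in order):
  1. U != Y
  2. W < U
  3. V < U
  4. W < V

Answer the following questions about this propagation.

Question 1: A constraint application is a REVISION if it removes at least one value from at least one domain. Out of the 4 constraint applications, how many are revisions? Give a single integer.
Constraint 1 (U != Y) on D(U)={1,2,3,4,5} D(Y)={1,2,3,4,5}: no change => not a revision
Constraint 2 (W < U) on D(W)={2,3,5} D(U)={1,2,3,4,5}: W {2,3,5}->{2,3}; U {1,2,3,4,5}->{3,4,5} => REVISION
Constraint 3 (V < U) on D(V)={2,4,5} D(U)={3,4,5}: V {2,4,5}->{2,4} => REVISION
Constraint 4 (W < V) on D(W)={2,3} D(V)={2,4}: V {2,4}->{4} => REVISION
Total revisions = 3

Answer: 3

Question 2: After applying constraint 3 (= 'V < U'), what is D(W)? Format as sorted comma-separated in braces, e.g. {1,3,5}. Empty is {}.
Answer: {2,3}

Derivation:
Constraint 1 (U != Y) on D(U)={1,2,3,4,5} D(Y)={1,2,3,4,5}: no change
Constraint 2 (W < U) on D(W)={2,3,5} D(U)={1,2,3,4,5}: W {2,3,5}->{2,3}; U {1,2,3,4,5}->{3,4,5}
Constraint 3 (V < U) on D(V)={2,4,5} D(U)={3,4,5}: V {2,4,5}->{2,4}
So after constraint 3: D(W) = {2,3}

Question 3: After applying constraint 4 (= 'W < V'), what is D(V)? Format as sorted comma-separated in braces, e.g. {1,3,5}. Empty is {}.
Answer: {4}

Derivation:
Constraint 1 (U != Y) on D(U)={1,2,3,4,5} D(Y)={1,2,3,4,5}: no change
Constraint 2 (W < U) on D(W)={2,3,5} D(U)={1,2,3,4,5}: W {2,3,5}->{2,3}; U {1,2,3,4,5}->{3,4,5}
Constraint 3 (V < U) on D(V)={2,4,5} D(U)={3,4,5}: V {2,4,5}->{2,4}
Constraint 4 (W < V) on D(W)={2,3} D(V)={2,4}: V {2,4}->{4}
So after constraint 4: D(V) = {4}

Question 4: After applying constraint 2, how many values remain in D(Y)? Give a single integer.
Answer: 5

Derivation:
Constraint 1 (U != Y) on D(U)={1,2,3,4,5} D(Y)={1,2,3,4,5}: no change
Constraint 2 (W < U) on D(W)={2,3,5} D(U)={1,2,3,4,5}: W {2,3,5}->{2,3}; U {1,2,3,4,5}->{3,4,5}
So after constraint 2: D(Y)={1,2,3,4,5}, size = 5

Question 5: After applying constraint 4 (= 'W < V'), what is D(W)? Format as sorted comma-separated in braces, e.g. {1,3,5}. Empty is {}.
Constraint 1 (U != Y) on D(U)={1,2,3,4,5} D(Y)={1,2,3,4,5}: no change
Constraint 2 (W < U) on D(W)={2,3,5} D(U)={1,2,3,4,5}: W {2,3,5}->{2,3}; U {1,2,3,4,5}->{3,4,5}
Constraint 3 (V < U) on D(V)={2,4,5} D(U)={3,4,5}: V {2,4,5}->{2,4}
Constraint 4 (W < V) on D(W)={2,3} D(V)={2,4}: V {2,4}->{4}
So after constraint 4: D(W) = {2,3}

Answer: {2,3}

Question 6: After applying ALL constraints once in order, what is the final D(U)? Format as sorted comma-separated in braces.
Constraint 1 (U != Y) on D(U)={1,2,3,4,5} D(Y)={1,2,3,4,5}: no change
Constraint 2 (W < U) on D(W)={2,3,5} D(U)={1,2,3,4,5}: W {2,3,5}->{2,3}; U {1,2,3,4,5}->{3,4,5}
Constraint 3 (V < U) on D(V)={2,4,5} D(U)={3,4,5}: V {2,4,5}->{2,4}
Constraint 4 (W < V) on D(W)={2,3} D(V)={2,4}: V {2,4}->{4}
So after all 4 constraints: D(U) = {3,4,5}

Answer: {3,4,5}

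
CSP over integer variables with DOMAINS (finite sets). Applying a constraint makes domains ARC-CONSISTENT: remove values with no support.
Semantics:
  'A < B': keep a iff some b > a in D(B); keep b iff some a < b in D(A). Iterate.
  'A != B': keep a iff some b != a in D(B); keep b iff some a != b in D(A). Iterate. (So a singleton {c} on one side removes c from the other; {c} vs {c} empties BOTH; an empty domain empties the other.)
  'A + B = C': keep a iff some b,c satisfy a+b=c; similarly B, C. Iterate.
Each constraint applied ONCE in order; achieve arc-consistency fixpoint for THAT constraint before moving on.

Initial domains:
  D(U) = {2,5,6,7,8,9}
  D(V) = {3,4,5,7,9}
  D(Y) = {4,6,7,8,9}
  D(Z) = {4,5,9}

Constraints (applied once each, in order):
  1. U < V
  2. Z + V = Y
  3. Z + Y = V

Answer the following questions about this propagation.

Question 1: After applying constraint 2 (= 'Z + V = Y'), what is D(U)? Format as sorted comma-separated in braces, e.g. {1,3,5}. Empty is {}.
Constraint 1 (U < V) on D(U)={2,5,6,7,8,9} D(V)={3,4,5,7,9}: U {2,5,6,7,8,9}->{2,5,6,7,8}
Constraint 2 (Z + V = Y) on D(Z)={4,5,9} D(V)={3,4,5,7,9} D(Y)={4,6,7,8,9}: Z {4,5,9}->{4,5}; V {3,4,5,7,9}->{3,4,5}; Y {4,6,7,8,9}->{7,8,9}
So after constraint 2: D(U) = {2,5,6,7,8}

Answer: {2,5,6,7,8}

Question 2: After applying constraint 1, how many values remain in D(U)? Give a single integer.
Answer: 5

Derivation:
Constraint 1 (U < V) on D(U)={2,5,6,7,8,9} D(V)={3,4,5,7,9}: U {2,5,6,7,8,9}->{2,5,6,7,8}
So after constraint 1: D(U)={2,5,6,7,8}, size = 5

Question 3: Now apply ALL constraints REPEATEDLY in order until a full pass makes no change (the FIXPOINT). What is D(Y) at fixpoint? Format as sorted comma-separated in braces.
pass 0 (initial): D(Y)={4,6,7,8,9}
pass 1: U {2,5,6,7,8,9}->{2,5,6,7,8}; V {3,4,5,7,9}->{}; Y {4,6,7,8,9}->{}; Z {4,5,9}->{}
pass 2: U {2,5,6,7,8}->{}
pass 3: no change
Fixpoint after 3 passes: D(Y) = {}

Answer: {}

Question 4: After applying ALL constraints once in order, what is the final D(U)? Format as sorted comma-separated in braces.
Constraint 1 (U < V) on D(U)={2,5,6,7,8,9} D(V)={3,4,5,7,9}: U {2,5,6,7,8,9}->{2,5,6,7,8}
Constraint 2 (Z + V = Y) on D(Z)={4,5,9} D(V)={3,4,5,7,9} D(Y)={4,6,7,8,9}: Z {4,5,9}->{4,5}; V {3,4,5,7,9}->{3,4,5}; Y {4,6,7,8,9}->{7,8,9}
Constraint 3 (Z + Y = V) on D(Z)={4,5} D(Y)={7,8,9} D(V)={3,4,5}: Z {4,5}->{}; Y {7,8,9}->{}; V {3,4,5}->{}
So after all 3 constraints: D(U) = {2,5,6,7,8}

Answer: {2,5,6,7,8}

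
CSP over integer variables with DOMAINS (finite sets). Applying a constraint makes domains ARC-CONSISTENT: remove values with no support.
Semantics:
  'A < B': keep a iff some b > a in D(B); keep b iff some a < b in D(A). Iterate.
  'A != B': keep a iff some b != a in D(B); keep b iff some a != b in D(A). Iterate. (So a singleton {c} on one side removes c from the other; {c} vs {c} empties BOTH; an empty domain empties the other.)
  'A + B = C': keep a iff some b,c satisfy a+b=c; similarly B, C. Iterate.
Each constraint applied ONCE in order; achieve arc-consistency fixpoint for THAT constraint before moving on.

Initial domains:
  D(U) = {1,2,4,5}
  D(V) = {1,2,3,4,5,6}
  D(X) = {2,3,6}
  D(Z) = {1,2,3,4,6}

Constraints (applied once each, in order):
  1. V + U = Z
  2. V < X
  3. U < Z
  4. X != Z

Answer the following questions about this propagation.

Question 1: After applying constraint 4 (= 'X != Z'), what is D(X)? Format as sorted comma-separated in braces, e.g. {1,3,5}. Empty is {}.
Constraint 1 (V + U = Z) on D(V)={1,2,3,4,5,6} D(U)={1,2,4,5} D(Z)={1,2,3,4,6}: V {1,2,3,4,5,6}->{1,2,3,4,5}; Z {1,2,3,4,6}->{2,3,4,6}
Constraint 2 (V < X) on D(V)={1,2,3,4,5} D(X)={2,3,6}: no change
Constraint 3 (U < Z) on D(U)={1,2,4,5} D(Z)={2,3,4,6}: no change
Constraint 4 (X != Z) on D(X)={2,3,6} D(Z)={2,3,4,6}: no change
So after constraint 4: D(X) = {2,3,6}

Answer: {2,3,6}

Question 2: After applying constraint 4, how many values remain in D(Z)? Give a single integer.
Answer: 4

Derivation:
Constraint 1 (V + U = Z) on D(V)={1,2,3,4,5,6} D(U)={1,2,4,5} D(Z)={1,2,3,4,6}: V {1,2,3,4,5,6}->{1,2,3,4,5}; Z {1,2,3,4,6}->{2,3,4,6}
Constraint 2 (V < X) on D(V)={1,2,3,4,5} D(X)={2,3,6}: no change
Constraint 3 (U < Z) on D(U)={1,2,4,5} D(Z)={2,3,4,6}: no change
Constraint 4 (X != Z) on D(X)={2,3,6} D(Z)={2,3,4,6}: no change
So after constraint 4: D(Z)={2,3,4,6}, size = 4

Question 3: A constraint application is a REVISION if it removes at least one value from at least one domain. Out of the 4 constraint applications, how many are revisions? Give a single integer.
Answer: 1

Derivation:
Constraint 1 (V + U = Z) on D(V)={1,2,3,4,5,6} D(U)={1,2,4,5} D(Z)={1,2,3,4,6}: V {1,2,3,4,5,6}->{1,2,3,4,5}; Z {1,2,3,4,6}->{2,3,4,6} => REVISION
Constraint 2 (V < X) on D(V)={1,2,3,4,5} D(X)={2,3,6}: no change => not a revision
Constraint 3 (U < Z) on D(U)={1,2,4,5} D(Z)={2,3,4,6}: no change => not a revision
Constraint 4 (X != Z) on D(X)={2,3,6} D(Z)={2,3,4,6}: no change => not a revision
Total revisions = 1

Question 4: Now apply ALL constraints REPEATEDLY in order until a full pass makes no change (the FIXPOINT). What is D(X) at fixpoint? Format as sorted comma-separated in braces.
pass 0 (initial): D(X)={2,3,6}
pass 1: V {1,2,3,4,5,6}->{1,2,3,4,5}; Z {1,2,3,4,6}->{2,3,4,6}
pass 2: no change
Fixpoint after 2 passes: D(X) = {2,3,6}

Answer: {2,3,6}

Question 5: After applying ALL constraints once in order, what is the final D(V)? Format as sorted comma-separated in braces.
Answer: {1,2,3,4,5}

Derivation:
Constraint 1 (V + U = Z) on D(V)={1,2,3,4,5,6} D(U)={1,2,4,5} D(Z)={1,2,3,4,6}: V {1,2,3,4,5,6}->{1,2,3,4,5}; Z {1,2,3,4,6}->{2,3,4,6}
Constraint 2 (V < X) on D(V)={1,2,3,4,5} D(X)={2,3,6}: no change
Constraint 3 (U < Z) on D(U)={1,2,4,5} D(Z)={2,3,4,6}: no change
Constraint 4 (X != Z) on D(X)={2,3,6} D(Z)={2,3,4,6}: no change
So after all 4 constraints: D(V) = {1,2,3,4,5}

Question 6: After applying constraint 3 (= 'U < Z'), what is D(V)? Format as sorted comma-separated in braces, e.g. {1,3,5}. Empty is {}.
Answer: {1,2,3,4,5}

Derivation:
Constraint 1 (V + U = Z) on D(V)={1,2,3,4,5,6} D(U)={1,2,4,5} D(Z)={1,2,3,4,6}: V {1,2,3,4,5,6}->{1,2,3,4,5}; Z {1,2,3,4,6}->{2,3,4,6}
Constraint 2 (V < X) on D(V)={1,2,3,4,5} D(X)={2,3,6}: no change
Constraint 3 (U < Z) on D(U)={1,2,4,5} D(Z)={2,3,4,6}: no change
So after constraint 3: D(V) = {1,2,3,4,5}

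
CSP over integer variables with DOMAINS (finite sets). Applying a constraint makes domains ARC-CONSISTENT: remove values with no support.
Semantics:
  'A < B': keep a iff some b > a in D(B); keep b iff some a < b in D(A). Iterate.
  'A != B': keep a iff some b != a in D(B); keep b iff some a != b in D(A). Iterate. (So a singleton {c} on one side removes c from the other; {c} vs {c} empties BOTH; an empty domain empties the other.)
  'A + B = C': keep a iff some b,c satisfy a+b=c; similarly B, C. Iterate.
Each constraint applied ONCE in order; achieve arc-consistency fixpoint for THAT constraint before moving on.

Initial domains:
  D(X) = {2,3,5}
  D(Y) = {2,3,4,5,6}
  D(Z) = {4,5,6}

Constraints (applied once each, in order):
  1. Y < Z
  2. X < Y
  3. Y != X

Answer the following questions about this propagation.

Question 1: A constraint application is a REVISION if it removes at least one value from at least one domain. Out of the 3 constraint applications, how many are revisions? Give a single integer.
Answer: 2

Derivation:
Constraint 1 (Y < Z) on D(Y)={2,3,4,5,6} D(Z)={4,5,6}: Y {2,3,4,5,6}->{2,3,4,5} => REVISION
Constraint 2 (X < Y) on D(X)={2,3,5} D(Y)={2,3,4,5}: X {2,3,5}->{2,3}; Y {2,3,4,5}->{3,4,5} => REVISION
Constraint 3 (Y != X) on D(Y)={3,4,5} D(X)={2,3}: no change => not a revision
Total revisions = 2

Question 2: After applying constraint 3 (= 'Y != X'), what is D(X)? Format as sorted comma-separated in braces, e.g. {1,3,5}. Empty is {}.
Answer: {2,3}

Derivation:
Constraint 1 (Y < Z) on D(Y)={2,3,4,5,6} D(Z)={4,5,6}: Y {2,3,4,5,6}->{2,3,4,5}
Constraint 2 (X < Y) on D(X)={2,3,5} D(Y)={2,3,4,5}: X {2,3,5}->{2,3}; Y {2,3,4,5}->{3,4,5}
Constraint 3 (Y != X) on D(Y)={3,4,5} D(X)={2,3}: no change
So after constraint 3: D(X) = {2,3}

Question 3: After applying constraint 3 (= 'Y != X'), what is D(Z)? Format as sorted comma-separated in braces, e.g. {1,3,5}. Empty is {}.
Answer: {4,5,6}

Derivation:
Constraint 1 (Y < Z) on D(Y)={2,3,4,5,6} D(Z)={4,5,6}: Y {2,3,4,5,6}->{2,3,4,5}
Constraint 2 (X < Y) on D(X)={2,3,5} D(Y)={2,3,4,5}: X {2,3,5}->{2,3}; Y {2,3,4,5}->{3,4,5}
Constraint 3 (Y != X) on D(Y)={3,4,5} D(X)={2,3}: no change
So after constraint 3: D(Z) = {4,5,6}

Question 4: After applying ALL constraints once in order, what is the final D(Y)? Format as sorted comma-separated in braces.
Answer: {3,4,5}

Derivation:
Constraint 1 (Y < Z) on D(Y)={2,3,4,5,6} D(Z)={4,5,6}: Y {2,3,4,5,6}->{2,3,4,5}
Constraint 2 (X < Y) on D(X)={2,3,5} D(Y)={2,3,4,5}: X {2,3,5}->{2,3}; Y {2,3,4,5}->{3,4,5}
Constraint 3 (Y != X) on D(Y)={3,4,5} D(X)={2,3}: no change
So after all 3 constraints: D(Y) = {3,4,5}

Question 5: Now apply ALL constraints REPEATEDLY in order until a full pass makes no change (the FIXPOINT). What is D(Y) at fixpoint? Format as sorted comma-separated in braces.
Answer: {3,4,5}

Derivation:
pass 0 (initial): D(Y)={2,3,4,5,6}
pass 1: X {2,3,5}->{2,3}; Y {2,3,4,5,6}->{3,4,5}
pass 2: no change
Fixpoint after 2 passes: D(Y) = {3,4,5}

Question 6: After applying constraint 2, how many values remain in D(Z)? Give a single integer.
Answer: 3

Derivation:
Constraint 1 (Y < Z) on D(Y)={2,3,4,5,6} D(Z)={4,5,6}: Y {2,3,4,5,6}->{2,3,4,5}
Constraint 2 (X < Y) on D(X)={2,3,5} D(Y)={2,3,4,5}: X {2,3,5}->{2,3}; Y {2,3,4,5}->{3,4,5}
So after constraint 2: D(Z)={4,5,6}, size = 3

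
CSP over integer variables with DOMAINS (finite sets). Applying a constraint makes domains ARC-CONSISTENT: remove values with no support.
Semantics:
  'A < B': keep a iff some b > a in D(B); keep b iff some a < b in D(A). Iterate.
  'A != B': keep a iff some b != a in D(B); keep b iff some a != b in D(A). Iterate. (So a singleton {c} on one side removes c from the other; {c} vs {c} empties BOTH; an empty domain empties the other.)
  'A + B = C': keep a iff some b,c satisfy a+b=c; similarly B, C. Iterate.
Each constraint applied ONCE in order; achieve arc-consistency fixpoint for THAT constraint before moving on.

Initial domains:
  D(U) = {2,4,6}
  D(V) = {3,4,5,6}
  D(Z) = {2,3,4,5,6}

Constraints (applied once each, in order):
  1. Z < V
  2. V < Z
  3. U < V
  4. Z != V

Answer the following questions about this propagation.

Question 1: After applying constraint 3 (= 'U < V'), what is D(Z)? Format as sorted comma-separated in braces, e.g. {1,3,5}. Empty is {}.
Constraint 1 (Z < V) on D(Z)={2,3,4,5,6} D(V)={3,4,5,6}: Z {2,3,4,5,6}->{2,3,4,5}
Constraint 2 (V < Z) on D(V)={3,4,5,6} D(Z)={2,3,4,5}: V {3,4,5,6}->{3,4}; Z {2,3,4,5}->{4,5}
Constraint 3 (U < V) on D(U)={2,4,6} D(V)={3,4}: U {2,4,6}->{2}
So after constraint 3: D(Z) = {4,5}

Answer: {4,5}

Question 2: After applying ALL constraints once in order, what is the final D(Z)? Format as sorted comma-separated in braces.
Constraint 1 (Z < V) on D(Z)={2,3,4,5,6} D(V)={3,4,5,6}: Z {2,3,4,5,6}->{2,3,4,5}
Constraint 2 (V < Z) on D(V)={3,4,5,6} D(Z)={2,3,4,5}: V {3,4,5,6}->{3,4}; Z {2,3,4,5}->{4,5}
Constraint 3 (U < V) on D(U)={2,4,6} D(V)={3,4}: U {2,4,6}->{2}
Constraint 4 (Z != V) on D(Z)={4,5} D(V)={3,4}: no change
So after all 4 constraints: D(Z) = {4,5}

Answer: {4,5}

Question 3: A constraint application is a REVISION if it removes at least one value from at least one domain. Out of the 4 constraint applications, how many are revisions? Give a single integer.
Answer: 3

Derivation:
Constraint 1 (Z < V) on D(Z)={2,3,4,5,6} D(V)={3,4,5,6}: Z {2,3,4,5,6}->{2,3,4,5} => REVISION
Constraint 2 (V < Z) on D(V)={3,4,5,6} D(Z)={2,3,4,5}: V {3,4,5,6}->{3,4}; Z {2,3,4,5}->{4,5} => REVISION
Constraint 3 (U < V) on D(U)={2,4,6} D(V)={3,4}: U {2,4,6}->{2} => REVISION
Constraint 4 (Z != V) on D(Z)={4,5} D(V)={3,4}: no change => not a revision
Total revisions = 3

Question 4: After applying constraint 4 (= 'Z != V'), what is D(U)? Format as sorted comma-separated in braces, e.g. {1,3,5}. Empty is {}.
Answer: {2}

Derivation:
Constraint 1 (Z < V) on D(Z)={2,3,4,5,6} D(V)={3,4,5,6}: Z {2,3,4,5,6}->{2,3,4,5}
Constraint 2 (V < Z) on D(V)={3,4,5,6} D(Z)={2,3,4,5}: V {3,4,5,6}->{3,4}; Z {2,3,4,5}->{4,5}
Constraint 3 (U < V) on D(U)={2,4,6} D(V)={3,4}: U {2,4,6}->{2}
Constraint 4 (Z != V) on D(Z)={4,5} D(V)={3,4}: no change
So after constraint 4: D(U) = {2}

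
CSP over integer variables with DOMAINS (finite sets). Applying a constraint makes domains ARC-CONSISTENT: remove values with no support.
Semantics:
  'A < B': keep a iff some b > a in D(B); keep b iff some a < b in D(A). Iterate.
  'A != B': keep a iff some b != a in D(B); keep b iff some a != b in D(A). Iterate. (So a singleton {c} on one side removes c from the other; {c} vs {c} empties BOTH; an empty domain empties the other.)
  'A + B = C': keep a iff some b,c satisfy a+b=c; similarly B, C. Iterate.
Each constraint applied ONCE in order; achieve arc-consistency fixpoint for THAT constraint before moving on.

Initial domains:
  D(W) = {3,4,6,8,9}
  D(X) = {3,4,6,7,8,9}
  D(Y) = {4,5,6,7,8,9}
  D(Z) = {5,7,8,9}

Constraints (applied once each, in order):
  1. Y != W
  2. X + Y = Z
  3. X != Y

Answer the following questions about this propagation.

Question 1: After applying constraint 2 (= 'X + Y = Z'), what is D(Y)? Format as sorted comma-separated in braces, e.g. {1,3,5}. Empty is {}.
Answer: {4,5,6}

Derivation:
Constraint 1 (Y != W) on D(Y)={4,5,6,7,8,9} D(W)={3,4,6,8,9}: no change
Constraint 2 (X + Y = Z) on D(X)={3,4,6,7,8,9} D(Y)={4,5,6,7,8,9} D(Z)={5,7,8,9}: X {3,4,6,7,8,9}->{3,4}; Y {4,5,6,7,8,9}->{4,5,6}; Z {5,7,8,9}->{7,8,9}
So after constraint 2: D(Y) = {4,5,6}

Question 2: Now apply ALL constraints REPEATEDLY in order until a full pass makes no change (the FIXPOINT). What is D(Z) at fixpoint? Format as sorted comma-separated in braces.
Answer: {7,8,9}

Derivation:
pass 0 (initial): D(Z)={5,7,8,9}
pass 1: X {3,4,6,7,8,9}->{3,4}; Y {4,5,6,7,8,9}->{4,5,6}; Z {5,7,8,9}->{7,8,9}
pass 2: no change
Fixpoint after 2 passes: D(Z) = {7,8,9}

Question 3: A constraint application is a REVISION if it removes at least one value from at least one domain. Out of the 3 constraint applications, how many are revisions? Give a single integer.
Constraint 1 (Y != W) on D(Y)={4,5,6,7,8,9} D(W)={3,4,6,8,9}: no change => not a revision
Constraint 2 (X + Y = Z) on D(X)={3,4,6,7,8,9} D(Y)={4,5,6,7,8,9} D(Z)={5,7,8,9}: X {3,4,6,7,8,9}->{3,4}; Y {4,5,6,7,8,9}->{4,5,6}; Z {5,7,8,9}->{7,8,9} => REVISION
Constraint 3 (X != Y) on D(X)={3,4} D(Y)={4,5,6}: no change => not a revision
Total revisions = 1

Answer: 1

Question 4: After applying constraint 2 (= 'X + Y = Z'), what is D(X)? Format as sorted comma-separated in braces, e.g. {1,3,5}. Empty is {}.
Constraint 1 (Y != W) on D(Y)={4,5,6,7,8,9} D(W)={3,4,6,8,9}: no change
Constraint 2 (X + Y = Z) on D(X)={3,4,6,7,8,9} D(Y)={4,5,6,7,8,9} D(Z)={5,7,8,9}: X {3,4,6,7,8,9}->{3,4}; Y {4,5,6,7,8,9}->{4,5,6}; Z {5,7,8,9}->{7,8,9}
So after constraint 2: D(X) = {3,4}

Answer: {3,4}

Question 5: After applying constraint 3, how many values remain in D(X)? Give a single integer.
Constraint 1 (Y != W) on D(Y)={4,5,6,7,8,9} D(W)={3,4,6,8,9}: no change
Constraint 2 (X + Y = Z) on D(X)={3,4,6,7,8,9} D(Y)={4,5,6,7,8,9} D(Z)={5,7,8,9}: X {3,4,6,7,8,9}->{3,4}; Y {4,5,6,7,8,9}->{4,5,6}; Z {5,7,8,9}->{7,8,9}
Constraint 3 (X != Y) on D(X)={3,4} D(Y)={4,5,6}: no change
So after constraint 3: D(X)={3,4}, size = 2

Answer: 2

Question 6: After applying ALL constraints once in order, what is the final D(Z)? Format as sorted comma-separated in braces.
Answer: {7,8,9}

Derivation:
Constraint 1 (Y != W) on D(Y)={4,5,6,7,8,9} D(W)={3,4,6,8,9}: no change
Constraint 2 (X + Y = Z) on D(X)={3,4,6,7,8,9} D(Y)={4,5,6,7,8,9} D(Z)={5,7,8,9}: X {3,4,6,7,8,9}->{3,4}; Y {4,5,6,7,8,9}->{4,5,6}; Z {5,7,8,9}->{7,8,9}
Constraint 3 (X != Y) on D(X)={3,4} D(Y)={4,5,6}: no change
So after all 3 constraints: D(Z) = {7,8,9}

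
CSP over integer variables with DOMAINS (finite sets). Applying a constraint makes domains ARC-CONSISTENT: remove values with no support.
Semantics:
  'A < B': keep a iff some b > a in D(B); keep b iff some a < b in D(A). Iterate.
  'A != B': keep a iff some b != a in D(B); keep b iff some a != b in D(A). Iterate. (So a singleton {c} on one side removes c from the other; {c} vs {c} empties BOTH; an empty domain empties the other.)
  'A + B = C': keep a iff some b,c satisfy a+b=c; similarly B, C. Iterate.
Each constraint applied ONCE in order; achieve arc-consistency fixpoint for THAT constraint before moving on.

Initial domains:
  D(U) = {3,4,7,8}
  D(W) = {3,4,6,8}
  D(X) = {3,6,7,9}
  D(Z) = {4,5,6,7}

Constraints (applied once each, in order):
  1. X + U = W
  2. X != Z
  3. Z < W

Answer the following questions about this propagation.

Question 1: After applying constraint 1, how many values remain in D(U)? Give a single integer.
Constraint 1 (X + U = W) on D(X)={3,6,7,9} D(U)={3,4,7,8} D(W)={3,4,6,8}: X {3,6,7,9}->{3}; U {3,4,7,8}->{3}; W {3,4,6,8}->{6}
So after constraint 1: D(U)={3}, size = 1

Answer: 1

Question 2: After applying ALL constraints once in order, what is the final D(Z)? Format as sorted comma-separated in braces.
Answer: {4,5}

Derivation:
Constraint 1 (X + U = W) on D(X)={3,6,7,9} D(U)={3,4,7,8} D(W)={3,4,6,8}: X {3,6,7,9}->{3}; U {3,4,7,8}->{3}; W {3,4,6,8}->{6}
Constraint 2 (X != Z) on D(X)={3} D(Z)={4,5,6,7}: no change
Constraint 3 (Z < W) on D(Z)={4,5,6,7} D(W)={6}: Z {4,5,6,7}->{4,5}
So after all 3 constraints: D(Z) = {4,5}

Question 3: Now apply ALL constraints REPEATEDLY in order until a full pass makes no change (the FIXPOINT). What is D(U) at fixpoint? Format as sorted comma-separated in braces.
pass 0 (initial): D(U)={3,4,7,8}
pass 1: U {3,4,7,8}->{3}; W {3,4,6,8}->{6}; X {3,6,7,9}->{3}; Z {4,5,6,7}->{4,5}
pass 2: no change
Fixpoint after 2 passes: D(U) = {3}

Answer: {3}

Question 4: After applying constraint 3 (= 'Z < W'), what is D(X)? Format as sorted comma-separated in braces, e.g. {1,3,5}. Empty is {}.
Answer: {3}

Derivation:
Constraint 1 (X + U = W) on D(X)={3,6,7,9} D(U)={3,4,7,8} D(W)={3,4,6,8}: X {3,6,7,9}->{3}; U {3,4,7,8}->{3}; W {3,4,6,8}->{6}
Constraint 2 (X != Z) on D(X)={3} D(Z)={4,5,6,7}: no change
Constraint 3 (Z < W) on D(Z)={4,5,6,7} D(W)={6}: Z {4,5,6,7}->{4,5}
So after constraint 3: D(X) = {3}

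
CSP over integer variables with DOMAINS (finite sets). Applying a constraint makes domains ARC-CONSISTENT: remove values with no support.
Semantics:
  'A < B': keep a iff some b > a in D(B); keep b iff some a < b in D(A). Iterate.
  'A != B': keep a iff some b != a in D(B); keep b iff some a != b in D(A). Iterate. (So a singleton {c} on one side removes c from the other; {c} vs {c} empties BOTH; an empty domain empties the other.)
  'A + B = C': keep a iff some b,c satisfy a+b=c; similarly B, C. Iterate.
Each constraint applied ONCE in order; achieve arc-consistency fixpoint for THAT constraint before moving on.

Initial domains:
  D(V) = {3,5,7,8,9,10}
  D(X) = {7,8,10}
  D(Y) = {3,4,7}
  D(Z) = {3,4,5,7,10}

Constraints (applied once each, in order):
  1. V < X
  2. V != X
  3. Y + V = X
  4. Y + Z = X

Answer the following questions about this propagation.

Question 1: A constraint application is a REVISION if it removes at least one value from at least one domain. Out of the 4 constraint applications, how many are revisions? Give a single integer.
Constraint 1 (V < X) on D(V)={3,5,7,8,9,10} D(X)={7,8,10}: V {3,5,7,8,9,10}->{3,5,7,8,9} => REVISION
Constraint 2 (V != X) on D(V)={3,5,7,8,9} D(X)={7,8,10}: no change => not a revision
Constraint 3 (Y + V = X) on D(Y)={3,4,7} D(V)={3,5,7,8,9} D(X)={7,8,10}: V {3,5,7,8,9}->{3,5,7} => REVISION
Constraint 4 (Y + Z = X) on D(Y)={3,4,7} D(Z)={3,4,5,7,10} D(X)={7,8,10}: Z {3,4,5,7,10}->{3,4,5,7} => REVISION
Total revisions = 3

Answer: 3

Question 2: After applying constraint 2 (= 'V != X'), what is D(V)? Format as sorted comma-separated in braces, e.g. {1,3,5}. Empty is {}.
Constraint 1 (V < X) on D(V)={3,5,7,8,9,10} D(X)={7,8,10}: V {3,5,7,8,9,10}->{3,5,7,8,9}
Constraint 2 (V != X) on D(V)={3,5,7,8,9} D(X)={7,8,10}: no change
So after constraint 2: D(V) = {3,5,7,8,9}

Answer: {3,5,7,8,9}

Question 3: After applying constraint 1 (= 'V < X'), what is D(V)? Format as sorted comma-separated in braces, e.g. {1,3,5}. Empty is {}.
Constraint 1 (V < X) on D(V)={3,5,7,8,9,10} D(X)={7,8,10}: V {3,5,7,8,9,10}->{3,5,7,8,9}
So after constraint 1: D(V) = {3,5,7,8,9}

Answer: {3,5,7,8,9}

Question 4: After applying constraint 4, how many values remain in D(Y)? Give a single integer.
Answer: 3

Derivation:
Constraint 1 (V < X) on D(V)={3,5,7,8,9,10} D(X)={7,8,10}: V {3,5,7,8,9,10}->{3,5,7,8,9}
Constraint 2 (V != X) on D(V)={3,5,7,8,9} D(X)={7,8,10}: no change
Constraint 3 (Y + V = X) on D(Y)={3,4,7} D(V)={3,5,7,8,9} D(X)={7,8,10}: V {3,5,7,8,9}->{3,5,7}
Constraint 4 (Y + Z = X) on D(Y)={3,4,7} D(Z)={3,4,5,7,10} D(X)={7,8,10}: Z {3,4,5,7,10}->{3,4,5,7}
So after constraint 4: D(Y)={3,4,7}, size = 3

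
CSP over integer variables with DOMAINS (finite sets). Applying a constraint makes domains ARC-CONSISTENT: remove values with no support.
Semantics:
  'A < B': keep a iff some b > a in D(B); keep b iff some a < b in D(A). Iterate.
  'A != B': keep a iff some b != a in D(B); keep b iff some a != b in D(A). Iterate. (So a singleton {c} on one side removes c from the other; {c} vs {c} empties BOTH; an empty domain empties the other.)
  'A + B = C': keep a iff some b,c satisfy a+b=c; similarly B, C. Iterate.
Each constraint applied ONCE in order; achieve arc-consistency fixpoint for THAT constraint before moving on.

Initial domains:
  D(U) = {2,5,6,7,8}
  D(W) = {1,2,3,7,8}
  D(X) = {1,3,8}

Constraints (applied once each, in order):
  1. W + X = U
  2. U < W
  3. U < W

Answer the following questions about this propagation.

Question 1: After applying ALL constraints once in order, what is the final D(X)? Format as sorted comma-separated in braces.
Answer: {1,3}

Derivation:
Constraint 1 (W + X = U) on D(W)={1,2,3,7,8} D(X)={1,3,8} D(U)={2,5,6,7,8}: W {1,2,3,7,8}->{1,2,3,7}; X {1,3,8}->{1,3}; U {2,5,6,7,8}->{2,5,6,8}
Constraint 2 (U < W) on D(U)={2,5,6,8} D(W)={1,2,3,7}: U {2,5,6,8}->{2,5,6}; W {1,2,3,7}->{3,7}
Constraint 3 (U < W) on D(U)={2,5,6} D(W)={3,7}: no change
So after all 3 constraints: D(X) = {1,3}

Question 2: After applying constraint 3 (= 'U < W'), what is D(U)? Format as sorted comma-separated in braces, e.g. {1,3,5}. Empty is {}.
Answer: {2,5,6}

Derivation:
Constraint 1 (W + X = U) on D(W)={1,2,3,7,8} D(X)={1,3,8} D(U)={2,5,6,7,8}: W {1,2,3,7,8}->{1,2,3,7}; X {1,3,8}->{1,3}; U {2,5,6,7,8}->{2,5,6,8}
Constraint 2 (U < W) on D(U)={2,5,6,8} D(W)={1,2,3,7}: U {2,5,6,8}->{2,5,6}; W {1,2,3,7}->{3,7}
Constraint 3 (U < W) on D(U)={2,5,6} D(W)={3,7}: no change
So after constraint 3: D(U) = {2,5,6}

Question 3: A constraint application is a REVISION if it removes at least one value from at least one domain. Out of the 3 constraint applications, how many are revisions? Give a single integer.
Answer: 2

Derivation:
Constraint 1 (W + X = U) on D(W)={1,2,3,7,8} D(X)={1,3,8} D(U)={2,5,6,7,8}: W {1,2,3,7,8}->{1,2,3,7}; X {1,3,8}->{1,3}; U {2,5,6,7,8}->{2,5,6,8} => REVISION
Constraint 2 (U < W) on D(U)={2,5,6,8} D(W)={1,2,3,7}: U {2,5,6,8}->{2,5,6}; W {1,2,3,7}->{3,7} => REVISION
Constraint 3 (U < W) on D(U)={2,5,6} D(W)={3,7}: no change => not a revision
Total revisions = 2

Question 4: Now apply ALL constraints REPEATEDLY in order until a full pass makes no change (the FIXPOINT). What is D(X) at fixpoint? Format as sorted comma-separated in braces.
Answer: {}

Derivation:
pass 0 (initial): D(X)={1,3,8}
pass 1: U {2,5,6,7,8}->{2,5,6}; W {1,2,3,7,8}->{3,7}; X {1,3,8}->{1,3}
pass 2: U {2,5,6}->{}; W {3,7}->{}; X {1,3}->{3}
pass 3: X {3}->{}
pass 4: no change
Fixpoint after 4 passes: D(X) = {}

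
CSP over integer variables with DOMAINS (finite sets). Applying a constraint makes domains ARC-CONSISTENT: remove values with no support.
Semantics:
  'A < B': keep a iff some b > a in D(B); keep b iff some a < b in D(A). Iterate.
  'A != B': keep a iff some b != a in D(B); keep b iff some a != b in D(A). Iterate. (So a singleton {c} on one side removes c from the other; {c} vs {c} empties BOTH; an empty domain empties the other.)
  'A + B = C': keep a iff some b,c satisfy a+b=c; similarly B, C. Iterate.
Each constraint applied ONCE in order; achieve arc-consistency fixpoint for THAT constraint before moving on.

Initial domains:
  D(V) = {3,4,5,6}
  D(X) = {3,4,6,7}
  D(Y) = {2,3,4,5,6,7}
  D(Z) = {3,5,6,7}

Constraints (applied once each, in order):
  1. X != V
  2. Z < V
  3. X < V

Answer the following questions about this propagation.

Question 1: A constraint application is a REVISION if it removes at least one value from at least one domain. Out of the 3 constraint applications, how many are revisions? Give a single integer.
Constraint 1 (X != V) on D(X)={3,4,6,7} D(V)={3,4,5,6}: no change => not a revision
Constraint 2 (Z < V) on D(Z)={3,5,6,7} D(V)={3,4,5,6}: Z {3,5,6,7}->{3,5}; V {3,4,5,6}->{4,5,6} => REVISION
Constraint 3 (X < V) on D(X)={3,4,6,7} D(V)={4,5,6}: X {3,4,6,7}->{3,4} => REVISION
Total revisions = 2

Answer: 2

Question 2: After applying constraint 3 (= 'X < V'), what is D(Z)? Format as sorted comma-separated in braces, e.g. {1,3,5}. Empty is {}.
Answer: {3,5}

Derivation:
Constraint 1 (X != V) on D(X)={3,4,6,7} D(V)={3,4,5,6}: no change
Constraint 2 (Z < V) on D(Z)={3,5,6,7} D(V)={3,4,5,6}: Z {3,5,6,7}->{3,5}; V {3,4,5,6}->{4,5,6}
Constraint 3 (X < V) on D(X)={3,4,6,7} D(V)={4,5,6}: X {3,4,6,7}->{3,4}
So after constraint 3: D(Z) = {3,5}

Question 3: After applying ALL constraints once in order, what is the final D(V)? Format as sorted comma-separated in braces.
Constraint 1 (X != V) on D(X)={3,4,6,7} D(V)={3,4,5,6}: no change
Constraint 2 (Z < V) on D(Z)={3,5,6,7} D(V)={3,4,5,6}: Z {3,5,6,7}->{3,5}; V {3,4,5,6}->{4,5,6}
Constraint 3 (X < V) on D(X)={3,4,6,7} D(V)={4,5,6}: X {3,4,6,7}->{3,4}
So after all 3 constraints: D(V) = {4,5,6}

Answer: {4,5,6}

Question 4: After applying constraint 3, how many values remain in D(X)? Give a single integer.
Constraint 1 (X != V) on D(X)={3,4,6,7} D(V)={3,4,5,6}: no change
Constraint 2 (Z < V) on D(Z)={3,5,6,7} D(V)={3,4,5,6}: Z {3,5,6,7}->{3,5}; V {3,4,5,6}->{4,5,6}
Constraint 3 (X < V) on D(X)={3,4,6,7} D(V)={4,5,6}: X {3,4,6,7}->{3,4}
So after constraint 3: D(X)={3,4}, size = 2

Answer: 2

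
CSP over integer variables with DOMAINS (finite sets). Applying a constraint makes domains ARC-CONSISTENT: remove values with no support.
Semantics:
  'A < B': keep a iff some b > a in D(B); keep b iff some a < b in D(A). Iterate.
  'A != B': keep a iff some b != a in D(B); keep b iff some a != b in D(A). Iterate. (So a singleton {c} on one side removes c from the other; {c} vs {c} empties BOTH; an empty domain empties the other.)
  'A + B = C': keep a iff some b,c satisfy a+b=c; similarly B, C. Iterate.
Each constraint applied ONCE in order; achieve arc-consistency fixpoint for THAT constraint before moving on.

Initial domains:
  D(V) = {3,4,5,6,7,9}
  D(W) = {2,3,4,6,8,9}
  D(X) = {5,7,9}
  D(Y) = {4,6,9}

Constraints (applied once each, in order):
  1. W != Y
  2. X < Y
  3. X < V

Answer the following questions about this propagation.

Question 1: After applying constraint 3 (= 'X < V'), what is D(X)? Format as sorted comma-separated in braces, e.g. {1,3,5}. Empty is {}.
Constraint 1 (W != Y) on D(W)={2,3,4,6,8,9} D(Y)={4,6,9}: no change
Constraint 2 (X < Y) on D(X)={5,7,9} D(Y)={4,6,9}: X {5,7,9}->{5,7}; Y {4,6,9}->{6,9}
Constraint 3 (X < V) on D(X)={5,7} D(V)={3,4,5,6,7,9}: V {3,4,5,6,7,9}->{6,7,9}
So after constraint 3: D(X) = {5,7}

Answer: {5,7}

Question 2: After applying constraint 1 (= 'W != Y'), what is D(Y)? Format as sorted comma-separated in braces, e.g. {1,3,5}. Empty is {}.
Answer: {4,6,9}

Derivation:
Constraint 1 (W != Y) on D(W)={2,3,4,6,8,9} D(Y)={4,6,9}: no change
So after constraint 1: D(Y) = {4,6,9}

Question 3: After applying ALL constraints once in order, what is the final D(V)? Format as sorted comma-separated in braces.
Answer: {6,7,9}

Derivation:
Constraint 1 (W != Y) on D(W)={2,3,4,6,8,9} D(Y)={4,6,9}: no change
Constraint 2 (X < Y) on D(X)={5,7,9} D(Y)={4,6,9}: X {5,7,9}->{5,7}; Y {4,6,9}->{6,9}
Constraint 3 (X < V) on D(X)={5,7} D(V)={3,4,5,6,7,9}: V {3,4,5,6,7,9}->{6,7,9}
So after all 3 constraints: D(V) = {6,7,9}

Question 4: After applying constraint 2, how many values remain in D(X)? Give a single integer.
Constraint 1 (W != Y) on D(W)={2,3,4,6,8,9} D(Y)={4,6,9}: no change
Constraint 2 (X < Y) on D(X)={5,7,9} D(Y)={4,6,9}: X {5,7,9}->{5,7}; Y {4,6,9}->{6,9}
So after constraint 2: D(X)={5,7}, size = 2

Answer: 2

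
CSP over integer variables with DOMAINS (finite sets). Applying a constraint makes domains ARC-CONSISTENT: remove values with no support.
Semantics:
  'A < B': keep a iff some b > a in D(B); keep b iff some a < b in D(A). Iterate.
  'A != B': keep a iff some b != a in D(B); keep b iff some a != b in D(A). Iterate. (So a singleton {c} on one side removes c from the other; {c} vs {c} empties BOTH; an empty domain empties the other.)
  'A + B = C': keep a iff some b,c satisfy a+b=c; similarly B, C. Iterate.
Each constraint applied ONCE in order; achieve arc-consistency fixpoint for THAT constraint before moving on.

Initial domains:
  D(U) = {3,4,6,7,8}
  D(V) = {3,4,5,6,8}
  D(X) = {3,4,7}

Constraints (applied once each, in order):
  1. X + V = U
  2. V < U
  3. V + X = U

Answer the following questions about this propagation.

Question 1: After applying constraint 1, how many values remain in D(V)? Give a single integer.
Constraint 1 (X + V = U) on D(X)={3,4,7} D(V)={3,4,5,6,8} D(U)={3,4,6,7,8}: X {3,4,7}->{3,4}; V {3,4,5,6,8}->{3,4,5}; U {3,4,6,7,8}->{6,7,8}
So after constraint 1: D(V)={3,4,5}, size = 3

Answer: 3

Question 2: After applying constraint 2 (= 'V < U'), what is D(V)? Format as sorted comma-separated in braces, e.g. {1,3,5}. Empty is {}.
Answer: {3,4,5}

Derivation:
Constraint 1 (X + V = U) on D(X)={3,4,7} D(V)={3,4,5,6,8} D(U)={3,4,6,7,8}: X {3,4,7}->{3,4}; V {3,4,5,6,8}->{3,4,5}; U {3,4,6,7,8}->{6,7,8}
Constraint 2 (V < U) on D(V)={3,4,5} D(U)={6,7,8}: no change
So after constraint 2: D(V) = {3,4,5}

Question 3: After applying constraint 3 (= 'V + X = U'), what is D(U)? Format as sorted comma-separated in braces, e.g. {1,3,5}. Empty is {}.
Answer: {6,7,8}

Derivation:
Constraint 1 (X + V = U) on D(X)={3,4,7} D(V)={3,4,5,6,8} D(U)={3,4,6,7,8}: X {3,4,7}->{3,4}; V {3,4,5,6,8}->{3,4,5}; U {3,4,6,7,8}->{6,7,8}
Constraint 2 (V < U) on D(V)={3,4,5} D(U)={6,7,8}: no change
Constraint 3 (V + X = U) on D(V)={3,4,5} D(X)={3,4} D(U)={6,7,8}: no change
So after constraint 3: D(U) = {6,7,8}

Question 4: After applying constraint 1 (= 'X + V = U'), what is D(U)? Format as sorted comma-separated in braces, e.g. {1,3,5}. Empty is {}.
Answer: {6,7,8}

Derivation:
Constraint 1 (X + V = U) on D(X)={3,4,7} D(V)={3,4,5,6,8} D(U)={3,4,6,7,8}: X {3,4,7}->{3,4}; V {3,4,5,6,8}->{3,4,5}; U {3,4,6,7,8}->{6,7,8}
So after constraint 1: D(U) = {6,7,8}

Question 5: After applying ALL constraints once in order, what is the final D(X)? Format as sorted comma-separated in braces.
Answer: {3,4}

Derivation:
Constraint 1 (X + V = U) on D(X)={3,4,7} D(V)={3,4,5,6,8} D(U)={3,4,6,7,8}: X {3,4,7}->{3,4}; V {3,4,5,6,8}->{3,4,5}; U {3,4,6,7,8}->{6,7,8}
Constraint 2 (V < U) on D(V)={3,4,5} D(U)={6,7,8}: no change
Constraint 3 (V + X = U) on D(V)={3,4,5} D(X)={3,4} D(U)={6,7,8}: no change
So after all 3 constraints: D(X) = {3,4}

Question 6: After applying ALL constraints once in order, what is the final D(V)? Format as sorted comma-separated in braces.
Constraint 1 (X + V = U) on D(X)={3,4,7} D(V)={3,4,5,6,8} D(U)={3,4,6,7,8}: X {3,4,7}->{3,4}; V {3,4,5,6,8}->{3,4,5}; U {3,4,6,7,8}->{6,7,8}
Constraint 2 (V < U) on D(V)={3,4,5} D(U)={6,7,8}: no change
Constraint 3 (V + X = U) on D(V)={3,4,5} D(X)={3,4} D(U)={6,7,8}: no change
So after all 3 constraints: D(V) = {3,4,5}

Answer: {3,4,5}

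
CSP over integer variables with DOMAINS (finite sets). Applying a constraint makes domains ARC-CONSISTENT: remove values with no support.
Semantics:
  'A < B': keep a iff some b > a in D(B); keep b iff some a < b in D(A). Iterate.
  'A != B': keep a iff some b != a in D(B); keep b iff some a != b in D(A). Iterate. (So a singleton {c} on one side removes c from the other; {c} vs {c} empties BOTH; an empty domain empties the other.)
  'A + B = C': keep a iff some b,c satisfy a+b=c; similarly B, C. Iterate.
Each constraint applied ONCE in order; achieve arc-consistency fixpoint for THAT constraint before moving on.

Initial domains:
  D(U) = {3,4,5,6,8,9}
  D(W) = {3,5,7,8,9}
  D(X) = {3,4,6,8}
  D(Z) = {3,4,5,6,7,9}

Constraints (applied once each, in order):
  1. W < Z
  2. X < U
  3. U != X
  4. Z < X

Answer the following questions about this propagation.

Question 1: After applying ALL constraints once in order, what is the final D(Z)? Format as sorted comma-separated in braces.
Constraint 1 (W < Z) on D(W)={3,5,7,8,9} D(Z)={3,4,5,6,7,9}: W {3,5,7,8,9}->{3,5,7,8}; Z {3,4,5,6,7,9}->{4,5,6,7,9}
Constraint 2 (X < U) on D(X)={3,4,6,8} D(U)={3,4,5,6,8,9}: U {3,4,5,6,8,9}->{4,5,6,8,9}
Constraint 3 (U != X) on D(U)={4,5,6,8,9} D(X)={3,4,6,8}: no change
Constraint 4 (Z < X) on D(Z)={4,5,6,7,9} D(X)={3,4,6,8}: Z {4,5,6,7,9}->{4,5,6,7}; X {3,4,6,8}->{6,8}
So after all 4 constraints: D(Z) = {4,5,6,7}

Answer: {4,5,6,7}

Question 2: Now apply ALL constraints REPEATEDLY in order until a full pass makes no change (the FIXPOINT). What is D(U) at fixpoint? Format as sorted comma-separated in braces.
pass 0 (initial): D(U)={3,4,5,6,8,9}
pass 1: U {3,4,5,6,8,9}->{4,5,6,8,9}; W {3,5,7,8,9}->{3,5,7,8}; X {3,4,6,8}->{6,8}; Z {3,4,5,6,7,9}->{4,5,6,7}
pass 2: U {4,5,6,8,9}->{8,9}; W {3,5,7,8}->{3,5}
pass 3: no change
Fixpoint after 3 passes: D(U) = {8,9}

Answer: {8,9}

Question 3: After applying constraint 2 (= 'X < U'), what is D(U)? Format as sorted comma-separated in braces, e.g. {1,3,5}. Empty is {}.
Constraint 1 (W < Z) on D(W)={3,5,7,8,9} D(Z)={3,4,5,6,7,9}: W {3,5,7,8,9}->{3,5,7,8}; Z {3,4,5,6,7,9}->{4,5,6,7,9}
Constraint 2 (X < U) on D(X)={3,4,6,8} D(U)={3,4,5,6,8,9}: U {3,4,5,6,8,9}->{4,5,6,8,9}
So after constraint 2: D(U) = {4,5,6,8,9}

Answer: {4,5,6,8,9}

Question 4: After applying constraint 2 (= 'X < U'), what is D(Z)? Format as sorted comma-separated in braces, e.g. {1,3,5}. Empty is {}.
Answer: {4,5,6,7,9}

Derivation:
Constraint 1 (W < Z) on D(W)={3,5,7,8,9} D(Z)={3,4,5,6,7,9}: W {3,5,7,8,9}->{3,5,7,8}; Z {3,4,5,6,7,9}->{4,5,6,7,9}
Constraint 2 (X < U) on D(X)={3,4,6,8} D(U)={3,4,5,6,8,9}: U {3,4,5,6,8,9}->{4,5,6,8,9}
So after constraint 2: D(Z) = {4,5,6,7,9}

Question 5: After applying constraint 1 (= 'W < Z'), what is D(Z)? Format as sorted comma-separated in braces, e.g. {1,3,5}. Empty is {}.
Answer: {4,5,6,7,9}

Derivation:
Constraint 1 (W < Z) on D(W)={3,5,7,8,9} D(Z)={3,4,5,6,7,9}: W {3,5,7,8,9}->{3,5,7,8}; Z {3,4,5,6,7,9}->{4,5,6,7,9}
So after constraint 1: D(Z) = {4,5,6,7,9}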